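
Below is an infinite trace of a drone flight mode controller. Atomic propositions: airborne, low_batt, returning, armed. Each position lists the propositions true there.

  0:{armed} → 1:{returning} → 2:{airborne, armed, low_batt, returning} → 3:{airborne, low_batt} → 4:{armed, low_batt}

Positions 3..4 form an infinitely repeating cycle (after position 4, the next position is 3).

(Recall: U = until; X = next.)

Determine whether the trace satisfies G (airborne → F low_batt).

Satisfied

airborne → F low_batt holds at every position 0..4, and those are all positions ever visited, so G (airborne → F low_batt) holds.
Positions where airborne holds: 2, 3.
Check F low_batt at each: 2→ok, 3→ok.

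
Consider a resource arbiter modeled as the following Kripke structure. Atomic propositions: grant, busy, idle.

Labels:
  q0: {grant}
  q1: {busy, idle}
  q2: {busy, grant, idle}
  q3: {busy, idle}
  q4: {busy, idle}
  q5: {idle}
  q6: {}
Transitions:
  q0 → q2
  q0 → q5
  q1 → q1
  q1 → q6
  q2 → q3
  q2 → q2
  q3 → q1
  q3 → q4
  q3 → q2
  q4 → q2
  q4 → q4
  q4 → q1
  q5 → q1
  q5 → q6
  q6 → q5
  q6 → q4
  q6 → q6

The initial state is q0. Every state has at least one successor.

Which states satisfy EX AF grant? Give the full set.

{q0, q2, q3, q4}

States satisfying AF grant: {q0, q2}.
States satisfying EX AF grant: {q0, q2, q3, q4}.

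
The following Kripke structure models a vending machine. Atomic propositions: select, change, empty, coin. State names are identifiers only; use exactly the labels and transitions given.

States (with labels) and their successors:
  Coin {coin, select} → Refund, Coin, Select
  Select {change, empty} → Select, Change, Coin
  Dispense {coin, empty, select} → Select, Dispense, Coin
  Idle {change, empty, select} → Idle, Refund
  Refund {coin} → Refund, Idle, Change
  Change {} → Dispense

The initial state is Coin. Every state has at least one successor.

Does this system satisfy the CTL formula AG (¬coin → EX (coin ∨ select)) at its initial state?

States satisfying ¬coin → EX (coin ∨ select): {Coin, Select, Dispense, Idle, Refund, Change}.
States satisfying AG (¬coin → EX (coin ∨ select)): {Coin, Select, Dispense, Idle, Refund, Change}.
Every state reachable from Coin satisfies ¬coin → EX (coin ∨ select).
Coin ∈ Sat(AG (¬coin → EX (coin ∨ select))).

Satisfied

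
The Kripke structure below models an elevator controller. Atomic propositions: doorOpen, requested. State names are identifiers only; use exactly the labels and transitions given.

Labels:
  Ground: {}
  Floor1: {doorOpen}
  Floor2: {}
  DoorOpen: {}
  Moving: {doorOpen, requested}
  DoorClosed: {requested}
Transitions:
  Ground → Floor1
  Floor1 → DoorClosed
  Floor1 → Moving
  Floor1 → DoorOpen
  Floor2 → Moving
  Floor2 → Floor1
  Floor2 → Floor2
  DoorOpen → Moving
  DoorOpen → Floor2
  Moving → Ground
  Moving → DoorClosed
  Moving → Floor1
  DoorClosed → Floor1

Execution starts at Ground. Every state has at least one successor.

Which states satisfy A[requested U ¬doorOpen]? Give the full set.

States satisfying requested: {Moving, DoorClosed}.
States satisfying ¬doorOpen: {Ground, Floor2, DoorOpen, DoorClosed}.
States satisfying A[requested U ¬doorOpen]: {Ground, Floor2, DoorOpen, DoorClosed}.

{Ground, Floor2, DoorOpen, DoorClosed}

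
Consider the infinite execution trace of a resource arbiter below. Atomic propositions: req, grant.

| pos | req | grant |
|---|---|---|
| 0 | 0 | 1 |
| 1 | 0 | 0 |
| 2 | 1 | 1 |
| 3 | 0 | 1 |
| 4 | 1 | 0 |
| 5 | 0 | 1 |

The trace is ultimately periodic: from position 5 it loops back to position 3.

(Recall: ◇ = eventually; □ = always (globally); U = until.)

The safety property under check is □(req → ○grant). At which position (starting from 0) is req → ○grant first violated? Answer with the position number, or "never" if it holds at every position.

req → ○grant holds at every position 0..5, and those are all the positions the trace ever visits, so the invariant □(req → ○grant) is never violated.

never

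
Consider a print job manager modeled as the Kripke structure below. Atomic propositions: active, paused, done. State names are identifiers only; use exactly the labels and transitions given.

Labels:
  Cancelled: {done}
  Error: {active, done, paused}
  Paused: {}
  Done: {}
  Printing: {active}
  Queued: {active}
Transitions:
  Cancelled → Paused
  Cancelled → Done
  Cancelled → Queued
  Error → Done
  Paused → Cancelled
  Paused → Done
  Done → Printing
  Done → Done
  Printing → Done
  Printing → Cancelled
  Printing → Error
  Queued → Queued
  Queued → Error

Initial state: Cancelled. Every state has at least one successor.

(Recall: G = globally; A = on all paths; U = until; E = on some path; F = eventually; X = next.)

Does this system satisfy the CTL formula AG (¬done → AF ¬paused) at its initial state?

States satisfying ¬done → AF ¬paused: {Cancelled, Error, Paused, Done, Printing, Queued}.
States satisfying AG (¬done → AF ¬paused): {Cancelled, Error, Paused, Done, Printing, Queued}.
Every state reachable from Cancelled satisfies ¬done → AF ¬paused.
Cancelled ∈ Sat(AG (¬done → AF ¬paused)).

Satisfied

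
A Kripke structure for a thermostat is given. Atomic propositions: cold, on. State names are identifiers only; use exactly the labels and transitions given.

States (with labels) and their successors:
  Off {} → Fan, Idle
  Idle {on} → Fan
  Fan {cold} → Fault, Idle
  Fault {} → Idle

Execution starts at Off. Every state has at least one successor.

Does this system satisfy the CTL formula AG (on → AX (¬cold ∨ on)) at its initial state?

States satisfying on → AX (¬cold ∨ on): {Off, Fan, Fault}.
States satisfying AG (on → AX (¬cold ∨ on)): ∅.
Idle is reachable from Off and violates on → AX (¬cold ∨ on), so AG fails at Off.
Off ∉ Sat(AG (on → AX (¬cold ∨ on))).

No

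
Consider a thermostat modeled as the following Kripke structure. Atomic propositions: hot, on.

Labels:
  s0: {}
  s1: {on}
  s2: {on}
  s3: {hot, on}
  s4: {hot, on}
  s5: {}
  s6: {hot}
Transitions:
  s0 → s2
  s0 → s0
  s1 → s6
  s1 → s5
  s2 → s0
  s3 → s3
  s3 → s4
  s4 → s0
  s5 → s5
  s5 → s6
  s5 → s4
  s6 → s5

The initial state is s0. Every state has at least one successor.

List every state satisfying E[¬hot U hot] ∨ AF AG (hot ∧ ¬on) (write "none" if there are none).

States satisfying ¬hot: {s0, s1, s2, s5}.
States satisfying hot: {s3, s4, s6}.
States satisfying E[¬hot U hot]: {s1, s3, s4, s5, s6}.
States satisfying AG (hot ∧ ¬on): ∅.
States satisfying AF AG (hot ∧ ¬on): ∅.
States satisfying E[¬hot U hot] ∨ AF AG (hot ∧ ¬on): {s1, s3, s4, s5, s6}.

{s1, s3, s4, s5, s6}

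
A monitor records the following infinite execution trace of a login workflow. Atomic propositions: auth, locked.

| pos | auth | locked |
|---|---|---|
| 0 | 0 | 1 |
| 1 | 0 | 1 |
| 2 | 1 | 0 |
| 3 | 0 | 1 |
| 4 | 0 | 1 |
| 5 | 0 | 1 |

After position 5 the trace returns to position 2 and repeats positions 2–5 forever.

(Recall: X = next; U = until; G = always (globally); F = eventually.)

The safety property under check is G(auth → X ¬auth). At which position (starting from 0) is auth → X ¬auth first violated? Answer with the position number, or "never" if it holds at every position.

auth → X ¬auth holds at every position 0..5, and those are all the positions the trace ever visits, so the invariant G(auth → X ¬auth) is never violated.

never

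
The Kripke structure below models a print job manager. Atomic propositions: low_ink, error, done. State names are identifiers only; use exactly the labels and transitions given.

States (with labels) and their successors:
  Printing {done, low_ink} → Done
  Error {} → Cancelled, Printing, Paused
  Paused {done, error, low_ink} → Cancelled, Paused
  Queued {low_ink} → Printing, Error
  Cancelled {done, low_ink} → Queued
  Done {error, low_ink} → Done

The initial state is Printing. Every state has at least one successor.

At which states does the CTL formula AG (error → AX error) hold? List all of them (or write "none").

States satisfying error → AX error: {Printing, Error, Queued, Cancelled, Done}.
States satisfying AG (error → AX error): {Printing, Done}.

{Printing, Done}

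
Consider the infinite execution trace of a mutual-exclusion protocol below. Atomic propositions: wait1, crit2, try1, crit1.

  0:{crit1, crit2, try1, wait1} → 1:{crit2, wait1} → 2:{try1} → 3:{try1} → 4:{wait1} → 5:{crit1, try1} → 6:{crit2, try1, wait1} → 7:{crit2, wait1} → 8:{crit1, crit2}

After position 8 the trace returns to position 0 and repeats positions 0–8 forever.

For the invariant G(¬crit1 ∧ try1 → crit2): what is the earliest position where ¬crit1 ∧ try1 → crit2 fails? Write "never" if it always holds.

2

Check ¬crit1 ∧ try1 → crit2 at each position in order: 0 ✓, 1 ✓.
At position 2 the labels are {try1}, so ¬crit1 ∧ try1 → crit2 is false there. This is the first violation.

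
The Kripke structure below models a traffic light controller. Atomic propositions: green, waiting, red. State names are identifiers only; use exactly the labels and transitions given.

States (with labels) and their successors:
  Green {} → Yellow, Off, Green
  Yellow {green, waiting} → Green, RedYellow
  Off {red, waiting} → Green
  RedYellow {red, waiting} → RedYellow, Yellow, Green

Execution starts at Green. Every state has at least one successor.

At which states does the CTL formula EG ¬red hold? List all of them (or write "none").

States satisfying ¬red: {Green, Yellow}.
States satisfying EG ¬red: {Green, Yellow}.

{Green, Yellow}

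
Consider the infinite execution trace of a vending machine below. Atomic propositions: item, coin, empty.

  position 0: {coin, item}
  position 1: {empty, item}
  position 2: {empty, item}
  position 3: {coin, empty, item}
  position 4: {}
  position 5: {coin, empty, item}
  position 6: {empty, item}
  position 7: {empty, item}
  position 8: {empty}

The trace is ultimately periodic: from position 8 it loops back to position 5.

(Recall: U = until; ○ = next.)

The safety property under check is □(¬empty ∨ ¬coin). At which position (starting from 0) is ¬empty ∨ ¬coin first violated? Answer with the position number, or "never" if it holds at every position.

Check ¬empty ∨ ¬coin at each position in order: 0 ✓, 1 ✓, 2 ✓.
At position 3 the labels are {coin, empty, item}, so ¬empty ∨ ¬coin is false there. This is the first violation.

3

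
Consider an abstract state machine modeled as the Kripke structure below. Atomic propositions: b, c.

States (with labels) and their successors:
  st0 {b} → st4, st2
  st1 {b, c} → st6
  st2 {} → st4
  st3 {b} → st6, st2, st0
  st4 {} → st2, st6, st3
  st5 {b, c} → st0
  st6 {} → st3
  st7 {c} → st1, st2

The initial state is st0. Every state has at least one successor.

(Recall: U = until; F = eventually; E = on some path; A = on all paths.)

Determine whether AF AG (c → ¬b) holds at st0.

States satisfying AG (c → ¬b): {st0, st2, st3, st4, st6}.
States satisfying AF AG (c → ¬b): {st0, st1, st2, st3, st4, st5, st6, st7}.
st0 ∈ Sat(AF AG (c → ¬b)).

Yes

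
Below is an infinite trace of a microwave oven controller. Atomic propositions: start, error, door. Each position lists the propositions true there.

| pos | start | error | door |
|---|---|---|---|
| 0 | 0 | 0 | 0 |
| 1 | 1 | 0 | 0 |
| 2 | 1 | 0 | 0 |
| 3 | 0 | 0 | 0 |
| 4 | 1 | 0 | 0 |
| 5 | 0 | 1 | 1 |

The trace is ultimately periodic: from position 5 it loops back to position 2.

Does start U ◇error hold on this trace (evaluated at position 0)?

Walking from position 0: ◇error first holds at position 0, and start holds at every earlier position along the way, so start U ◇error holds.

Satisfied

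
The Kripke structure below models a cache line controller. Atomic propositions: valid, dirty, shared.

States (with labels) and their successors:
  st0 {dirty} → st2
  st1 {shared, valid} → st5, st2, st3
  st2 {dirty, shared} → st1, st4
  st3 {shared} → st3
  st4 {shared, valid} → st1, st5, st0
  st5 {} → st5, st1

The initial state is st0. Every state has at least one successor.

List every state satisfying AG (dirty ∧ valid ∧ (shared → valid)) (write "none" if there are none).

States satisfying dirty ∧ valid ∧ (shared → valid): ∅.
States satisfying AG (dirty ∧ valid ∧ (shared → valid)): ∅.

none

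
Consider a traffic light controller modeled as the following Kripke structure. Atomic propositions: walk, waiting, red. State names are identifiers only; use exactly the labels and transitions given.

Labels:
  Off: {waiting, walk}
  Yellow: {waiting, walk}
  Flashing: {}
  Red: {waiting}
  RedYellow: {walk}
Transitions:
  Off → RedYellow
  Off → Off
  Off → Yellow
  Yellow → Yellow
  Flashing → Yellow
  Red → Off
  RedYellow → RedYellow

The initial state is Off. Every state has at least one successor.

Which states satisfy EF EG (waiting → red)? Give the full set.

{Off, Red, RedYellow}

States satisfying EG (waiting → red): {RedYellow}.
States satisfying EF EG (waiting → red): {Off, Red, RedYellow}.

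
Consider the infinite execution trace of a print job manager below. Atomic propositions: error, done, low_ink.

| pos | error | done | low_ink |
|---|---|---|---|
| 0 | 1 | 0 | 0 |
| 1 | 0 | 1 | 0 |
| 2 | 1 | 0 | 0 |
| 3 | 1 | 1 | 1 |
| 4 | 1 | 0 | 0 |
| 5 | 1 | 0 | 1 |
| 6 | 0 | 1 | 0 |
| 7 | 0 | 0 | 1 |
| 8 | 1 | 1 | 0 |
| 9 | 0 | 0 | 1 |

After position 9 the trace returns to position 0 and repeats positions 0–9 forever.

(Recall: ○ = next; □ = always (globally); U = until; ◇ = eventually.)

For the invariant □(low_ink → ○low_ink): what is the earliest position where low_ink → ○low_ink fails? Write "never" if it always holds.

Check low_ink → ○low_ink at each position in order: 0 ✓, 1 ✓, 2 ✓.
At position 3 the labels are {done, error, low_ink} and the next position 4 has {error}, so low_ink → ○low_ink is false there. This is the first violation.

3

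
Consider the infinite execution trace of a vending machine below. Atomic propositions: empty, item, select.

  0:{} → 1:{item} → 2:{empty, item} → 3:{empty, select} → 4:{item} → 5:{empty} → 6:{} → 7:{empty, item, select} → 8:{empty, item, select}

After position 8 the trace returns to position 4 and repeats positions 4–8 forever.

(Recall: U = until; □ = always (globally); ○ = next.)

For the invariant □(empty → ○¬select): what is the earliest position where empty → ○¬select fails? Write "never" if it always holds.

Check empty → ○¬select at each position in order: 0 ✓, 1 ✓.
At position 2 the labels are {empty, item} and the next position 3 has {empty, select}, so empty → ○¬select is false there. This is the first violation.

2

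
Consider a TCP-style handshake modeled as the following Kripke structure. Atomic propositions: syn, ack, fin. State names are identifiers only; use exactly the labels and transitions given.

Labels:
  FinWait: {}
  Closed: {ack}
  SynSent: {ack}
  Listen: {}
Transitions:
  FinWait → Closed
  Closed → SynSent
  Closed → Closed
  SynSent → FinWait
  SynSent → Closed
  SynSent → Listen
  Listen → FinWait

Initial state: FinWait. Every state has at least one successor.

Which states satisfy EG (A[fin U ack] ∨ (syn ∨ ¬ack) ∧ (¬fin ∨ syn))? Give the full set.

States satisfying A[fin U ack] ∨ (syn ∨ ¬ack) ∧ (¬fin ∨ syn): {FinWait, Closed, SynSent, Listen}.
States satisfying EG (A[fin U ack] ∨ (syn ∨ ¬ack) ∧ (¬fin ∨ syn)): {FinWait, Closed, SynSent, Listen}.

{FinWait, Closed, SynSent, Listen}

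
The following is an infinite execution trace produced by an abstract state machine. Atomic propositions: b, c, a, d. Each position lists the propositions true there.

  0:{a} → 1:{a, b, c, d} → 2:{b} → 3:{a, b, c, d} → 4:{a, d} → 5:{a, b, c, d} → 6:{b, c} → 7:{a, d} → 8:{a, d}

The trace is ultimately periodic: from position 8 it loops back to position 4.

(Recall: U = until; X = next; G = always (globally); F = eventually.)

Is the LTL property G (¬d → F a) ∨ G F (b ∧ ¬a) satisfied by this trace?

¬d → F a holds at every position 0..8, and those are all positions ever visited, so G (¬d → F a) holds.
Positions where ¬d holds: 0, 2, 6.
Check F a at each: 0→ok, 2→ok, 6→ok.
F (b ∧ ¬a) holds at every position 0..8, and those are all positions ever visited, so G F (b ∧ ¬a) holds.
At position 0: G (¬d → F a) is true; G F (b ∧ ¬a) is true; so G (¬d → F a) ∨ G F (b ∧ ¬a) is true.

Yes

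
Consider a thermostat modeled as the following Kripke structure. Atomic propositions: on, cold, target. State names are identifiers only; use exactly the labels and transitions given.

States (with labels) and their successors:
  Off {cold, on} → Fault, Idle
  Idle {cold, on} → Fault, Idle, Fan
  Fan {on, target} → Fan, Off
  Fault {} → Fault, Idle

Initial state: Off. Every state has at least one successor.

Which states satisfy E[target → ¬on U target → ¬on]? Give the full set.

{Off, Idle, Fault}

States satisfying target → ¬on: {Off, Idle, Fault}.
States satisfying E[target → ¬on U target → ¬on]: {Off, Idle, Fault}.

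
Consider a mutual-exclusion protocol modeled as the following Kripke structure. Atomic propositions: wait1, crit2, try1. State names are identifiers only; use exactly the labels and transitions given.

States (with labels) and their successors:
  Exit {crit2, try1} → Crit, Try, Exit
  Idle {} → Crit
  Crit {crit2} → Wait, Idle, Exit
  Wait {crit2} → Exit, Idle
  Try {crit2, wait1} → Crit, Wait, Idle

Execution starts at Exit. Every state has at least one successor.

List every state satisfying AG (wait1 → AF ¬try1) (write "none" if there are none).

{Exit, Idle, Crit, Wait, Try}

States satisfying wait1 → AF ¬try1: {Exit, Idle, Crit, Wait, Try}.
States satisfying AG (wait1 → AF ¬try1): {Exit, Idle, Crit, Wait, Try}.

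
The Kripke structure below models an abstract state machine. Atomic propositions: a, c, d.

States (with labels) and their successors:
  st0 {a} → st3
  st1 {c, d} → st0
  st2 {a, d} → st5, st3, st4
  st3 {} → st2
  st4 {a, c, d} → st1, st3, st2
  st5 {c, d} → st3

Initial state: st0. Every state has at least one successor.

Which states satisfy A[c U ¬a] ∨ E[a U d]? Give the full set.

{st1, st2, st3, st4, st5}

States satisfying c: {st1, st4, st5}.
States satisfying ¬a: {st1, st3, st5}.
States satisfying A[c U ¬a]: {st1, st3, st5}.
States satisfying a: {st0, st2, st4}.
States satisfying d: {st1, st2, st4, st5}.
States satisfying E[a U d]: {st1, st2, st4, st5}.
States satisfying A[c U ¬a] ∨ E[a U d]: {st1, st2, st3, st4, st5}.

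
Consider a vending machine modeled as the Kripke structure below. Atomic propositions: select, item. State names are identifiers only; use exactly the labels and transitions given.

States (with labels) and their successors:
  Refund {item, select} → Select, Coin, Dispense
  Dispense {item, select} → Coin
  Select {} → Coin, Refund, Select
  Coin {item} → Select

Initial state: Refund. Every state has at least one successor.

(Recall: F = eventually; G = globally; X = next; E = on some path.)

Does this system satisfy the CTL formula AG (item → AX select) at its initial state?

Does not hold

States satisfying item → AX select: {Select}.
States satisfying AG (item → AX select): ∅.
Coin is reachable from Refund and violates item → AX select, so AG fails at Refund.
Refund ∉ Sat(AG (item → AX select)).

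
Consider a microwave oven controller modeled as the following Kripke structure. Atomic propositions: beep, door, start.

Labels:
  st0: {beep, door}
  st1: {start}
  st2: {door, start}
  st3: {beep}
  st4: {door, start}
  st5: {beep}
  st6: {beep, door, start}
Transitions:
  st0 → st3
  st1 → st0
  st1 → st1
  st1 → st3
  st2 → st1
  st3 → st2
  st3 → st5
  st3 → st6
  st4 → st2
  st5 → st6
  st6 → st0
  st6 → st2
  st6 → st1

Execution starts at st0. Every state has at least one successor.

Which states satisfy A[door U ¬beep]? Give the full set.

{st1, st2, st4}

States satisfying door: {st0, st2, st4, st6}.
States satisfying ¬beep: {st1, st2, st4}.
States satisfying A[door U ¬beep]: {st1, st2, st4}.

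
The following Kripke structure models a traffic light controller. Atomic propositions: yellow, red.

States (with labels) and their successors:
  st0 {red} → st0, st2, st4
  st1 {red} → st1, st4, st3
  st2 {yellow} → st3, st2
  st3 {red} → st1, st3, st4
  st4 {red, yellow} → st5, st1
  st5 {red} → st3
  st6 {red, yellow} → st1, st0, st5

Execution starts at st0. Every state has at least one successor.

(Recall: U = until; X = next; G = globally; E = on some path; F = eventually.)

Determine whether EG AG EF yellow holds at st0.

States satisfying AG EF yellow: {st0, st1, st2, st3, st4, st5, st6}.
States satisfying EG AG EF yellow: {st0, st1, st2, st3, st4, st5, st6}.
st0 ∈ Sat(EG AG EF yellow).

Satisfied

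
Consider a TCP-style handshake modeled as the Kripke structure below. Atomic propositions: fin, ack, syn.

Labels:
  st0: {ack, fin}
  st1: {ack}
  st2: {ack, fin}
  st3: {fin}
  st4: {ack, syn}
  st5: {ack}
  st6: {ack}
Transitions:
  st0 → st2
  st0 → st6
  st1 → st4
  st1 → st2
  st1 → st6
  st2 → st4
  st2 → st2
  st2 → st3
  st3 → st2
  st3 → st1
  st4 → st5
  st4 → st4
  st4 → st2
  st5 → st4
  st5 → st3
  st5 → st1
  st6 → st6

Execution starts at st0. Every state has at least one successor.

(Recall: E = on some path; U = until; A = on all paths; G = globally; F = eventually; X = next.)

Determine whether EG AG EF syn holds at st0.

Violated

States satisfying AG EF syn: ∅.
States satisfying EG AG EF syn: ∅.
No suitable path/successor from st0 witnesses the formula.
st0 ∉ Sat(EG AG EF syn).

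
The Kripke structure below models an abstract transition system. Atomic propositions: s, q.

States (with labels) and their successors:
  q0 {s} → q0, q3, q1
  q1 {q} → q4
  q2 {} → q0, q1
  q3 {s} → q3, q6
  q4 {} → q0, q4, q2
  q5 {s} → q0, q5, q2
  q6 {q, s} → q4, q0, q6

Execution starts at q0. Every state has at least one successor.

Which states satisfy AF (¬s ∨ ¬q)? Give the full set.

States satisfying ¬s ∨ ¬q: {q0, q1, q2, q3, q4, q5}.
States satisfying AF (¬s ∨ ¬q): {q0, q1, q2, q3, q4, q5}.

{q0, q1, q2, q3, q4, q5}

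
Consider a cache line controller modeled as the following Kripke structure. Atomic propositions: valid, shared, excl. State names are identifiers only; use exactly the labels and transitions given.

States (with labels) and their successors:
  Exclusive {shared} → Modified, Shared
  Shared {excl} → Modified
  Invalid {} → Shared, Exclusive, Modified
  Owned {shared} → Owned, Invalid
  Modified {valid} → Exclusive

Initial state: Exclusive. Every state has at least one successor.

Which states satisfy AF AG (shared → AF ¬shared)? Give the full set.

States satisfying AG (shared → AF ¬shared): {Exclusive, Shared, Invalid, Modified}.
States satisfying AF AG (shared → AF ¬shared): {Exclusive, Shared, Invalid, Modified}.

{Exclusive, Shared, Invalid, Modified}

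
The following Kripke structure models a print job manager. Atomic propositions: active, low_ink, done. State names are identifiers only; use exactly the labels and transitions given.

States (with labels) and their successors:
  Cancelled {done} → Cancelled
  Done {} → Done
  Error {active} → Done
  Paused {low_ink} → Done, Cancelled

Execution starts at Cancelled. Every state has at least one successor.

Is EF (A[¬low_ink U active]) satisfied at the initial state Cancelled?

No

States satisfying A[¬low_ink U active]: {Error}.
States satisfying EF (A[¬low_ink U active]): {Error}.
No suitable path/successor from Cancelled witnesses the formula.
Cancelled ∉ Sat(EF (A[¬low_ink U active])).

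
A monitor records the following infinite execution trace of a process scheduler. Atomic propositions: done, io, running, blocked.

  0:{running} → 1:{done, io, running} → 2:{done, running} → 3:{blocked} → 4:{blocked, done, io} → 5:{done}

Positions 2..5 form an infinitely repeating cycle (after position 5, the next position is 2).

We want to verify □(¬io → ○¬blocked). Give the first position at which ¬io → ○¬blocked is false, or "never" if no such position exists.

Check ¬io → ○¬blocked at each position in order: 0 ✓, 1 ✓.
At position 2 the labels are {done, running} and the next position 3 has {blocked}, so ¬io → ○¬blocked is false there. This is the first violation.

2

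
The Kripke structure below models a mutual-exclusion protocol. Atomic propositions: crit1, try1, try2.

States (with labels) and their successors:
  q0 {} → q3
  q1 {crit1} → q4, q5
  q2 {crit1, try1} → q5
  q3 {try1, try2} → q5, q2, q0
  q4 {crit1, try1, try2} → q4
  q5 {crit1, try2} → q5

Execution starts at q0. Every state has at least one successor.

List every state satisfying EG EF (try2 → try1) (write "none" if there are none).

{q0, q1, q3, q4}

States satisfying EF (try2 → try1): {q0, q1, q2, q3, q4}.
States satisfying EG EF (try2 → try1): {q0, q1, q3, q4}.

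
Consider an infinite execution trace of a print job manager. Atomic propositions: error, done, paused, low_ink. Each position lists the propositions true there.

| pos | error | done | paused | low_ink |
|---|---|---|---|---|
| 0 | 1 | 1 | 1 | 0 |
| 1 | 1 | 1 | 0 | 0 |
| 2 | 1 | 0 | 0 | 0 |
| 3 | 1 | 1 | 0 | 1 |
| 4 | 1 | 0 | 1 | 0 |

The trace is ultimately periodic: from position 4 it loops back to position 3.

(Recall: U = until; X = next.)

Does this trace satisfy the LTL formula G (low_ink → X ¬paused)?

Does not hold

low_ink → X ¬paused must hold at every position from 0 onward. It fails at position 3, so G (low_ink → X ¬paused) is false.
Positions where low_ink holds: 3.
Check X ¬paused at each: 3→fails.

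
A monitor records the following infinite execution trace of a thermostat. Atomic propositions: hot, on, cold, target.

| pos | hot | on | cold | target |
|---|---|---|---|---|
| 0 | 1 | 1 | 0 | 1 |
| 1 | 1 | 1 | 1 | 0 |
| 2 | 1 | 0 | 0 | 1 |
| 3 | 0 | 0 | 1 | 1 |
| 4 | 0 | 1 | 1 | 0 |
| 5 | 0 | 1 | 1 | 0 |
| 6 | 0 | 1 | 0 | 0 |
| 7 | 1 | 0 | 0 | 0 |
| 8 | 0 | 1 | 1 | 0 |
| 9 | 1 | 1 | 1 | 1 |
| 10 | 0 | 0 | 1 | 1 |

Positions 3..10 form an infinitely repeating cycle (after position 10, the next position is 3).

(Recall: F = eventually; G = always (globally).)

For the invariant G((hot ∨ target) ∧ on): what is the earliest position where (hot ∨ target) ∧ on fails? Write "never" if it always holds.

2

Check (hot ∨ target) ∧ on at each position in order: 0 ✓, 1 ✓.
At position 2 the labels are {hot, target}, so (hot ∨ target) ∧ on is false there. This is the first violation.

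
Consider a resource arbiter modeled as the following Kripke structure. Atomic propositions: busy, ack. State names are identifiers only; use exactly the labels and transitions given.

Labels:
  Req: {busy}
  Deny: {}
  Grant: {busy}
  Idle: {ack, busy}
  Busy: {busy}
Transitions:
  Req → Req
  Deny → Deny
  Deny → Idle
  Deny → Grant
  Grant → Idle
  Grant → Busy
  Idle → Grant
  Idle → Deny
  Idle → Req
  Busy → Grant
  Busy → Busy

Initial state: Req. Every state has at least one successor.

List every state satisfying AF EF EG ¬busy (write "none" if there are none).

{Deny, Grant, Idle, Busy}

States satisfying EF EG ¬busy: {Deny, Grant, Idle, Busy}.
States satisfying AF EF EG ¬busy: {Deny, Grant, Idle, Busy}.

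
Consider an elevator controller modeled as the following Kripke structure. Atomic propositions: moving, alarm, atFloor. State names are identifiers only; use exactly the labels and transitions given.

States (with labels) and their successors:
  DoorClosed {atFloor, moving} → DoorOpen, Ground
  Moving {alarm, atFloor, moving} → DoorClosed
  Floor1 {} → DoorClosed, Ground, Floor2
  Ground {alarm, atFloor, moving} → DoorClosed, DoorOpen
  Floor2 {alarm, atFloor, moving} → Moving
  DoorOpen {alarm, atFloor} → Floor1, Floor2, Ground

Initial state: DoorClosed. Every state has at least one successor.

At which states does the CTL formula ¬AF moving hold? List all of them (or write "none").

none

States satisfying moving: {DoorClosed, Moving, Ground, Floor2}.
States satisfying AF moving: {DoorClosed, Moving, Floor1, Ground, Floor2, DoorOpen}.
States satisfying ¬AF moving: ∅.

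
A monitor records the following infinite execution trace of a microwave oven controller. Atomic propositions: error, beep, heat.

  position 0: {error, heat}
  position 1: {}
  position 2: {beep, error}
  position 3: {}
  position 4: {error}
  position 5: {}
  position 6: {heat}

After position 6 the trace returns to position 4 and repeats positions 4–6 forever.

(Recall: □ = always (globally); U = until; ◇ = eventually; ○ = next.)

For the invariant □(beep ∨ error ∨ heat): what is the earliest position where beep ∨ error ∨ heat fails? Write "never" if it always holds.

Check beep ∨ error ∨ heat at each position in order: 0 ✓.
At position 1 the labels are {}, so beep ∨ error ∨ heat is false there. This is the first violation.

1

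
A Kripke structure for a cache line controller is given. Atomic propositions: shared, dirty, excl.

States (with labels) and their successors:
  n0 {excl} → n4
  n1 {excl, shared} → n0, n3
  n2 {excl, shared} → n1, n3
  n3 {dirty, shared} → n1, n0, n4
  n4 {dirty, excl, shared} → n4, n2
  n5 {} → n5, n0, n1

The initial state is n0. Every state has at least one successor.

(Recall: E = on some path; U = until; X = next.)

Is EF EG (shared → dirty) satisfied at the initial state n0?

States satisfying EG (shared → dirty): {n0, n3, n4, n5}.
States satisfying EF EG (shared → dirty): {n0, n1, n2, n3, n4, n5}.
Some path from n0 reaches a state where EG (shared → dirty) holds.
n0 ∈ Sat(EF EG (shared → dirty)).

Holds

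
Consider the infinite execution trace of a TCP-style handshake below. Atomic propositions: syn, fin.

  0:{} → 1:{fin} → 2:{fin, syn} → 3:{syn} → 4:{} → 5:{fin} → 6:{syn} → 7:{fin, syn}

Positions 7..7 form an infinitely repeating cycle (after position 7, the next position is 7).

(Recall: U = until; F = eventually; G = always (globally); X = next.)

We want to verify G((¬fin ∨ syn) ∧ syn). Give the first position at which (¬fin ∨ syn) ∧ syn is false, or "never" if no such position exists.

At position 0 the labels are {}, so (¬fin ∨ syn) ∧ syn is false there. This is the first violation.

0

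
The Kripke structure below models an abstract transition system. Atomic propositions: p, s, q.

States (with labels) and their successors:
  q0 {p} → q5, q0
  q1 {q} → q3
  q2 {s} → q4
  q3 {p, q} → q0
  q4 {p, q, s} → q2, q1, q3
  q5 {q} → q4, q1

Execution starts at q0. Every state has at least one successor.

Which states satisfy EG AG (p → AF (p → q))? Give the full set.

States satisfying AG (p → AF (p → q)): ∅.
States satisfying EG AG (p → AF (p → q)): ∅.

none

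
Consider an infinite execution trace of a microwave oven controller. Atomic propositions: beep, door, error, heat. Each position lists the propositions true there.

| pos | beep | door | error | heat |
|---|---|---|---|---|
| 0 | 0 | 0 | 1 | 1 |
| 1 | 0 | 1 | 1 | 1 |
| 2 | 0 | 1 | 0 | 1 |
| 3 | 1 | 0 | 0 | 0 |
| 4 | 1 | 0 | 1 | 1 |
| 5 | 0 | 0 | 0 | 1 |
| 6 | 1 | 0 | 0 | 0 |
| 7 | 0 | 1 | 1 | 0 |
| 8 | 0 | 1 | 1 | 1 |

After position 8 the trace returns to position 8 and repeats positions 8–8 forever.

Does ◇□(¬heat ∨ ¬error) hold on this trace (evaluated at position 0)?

Violated

□(¬heat ∨ ¬error) is false at every position 0..8, so it never becomes true and ◇□(¬heat ∨ ¬error) fails.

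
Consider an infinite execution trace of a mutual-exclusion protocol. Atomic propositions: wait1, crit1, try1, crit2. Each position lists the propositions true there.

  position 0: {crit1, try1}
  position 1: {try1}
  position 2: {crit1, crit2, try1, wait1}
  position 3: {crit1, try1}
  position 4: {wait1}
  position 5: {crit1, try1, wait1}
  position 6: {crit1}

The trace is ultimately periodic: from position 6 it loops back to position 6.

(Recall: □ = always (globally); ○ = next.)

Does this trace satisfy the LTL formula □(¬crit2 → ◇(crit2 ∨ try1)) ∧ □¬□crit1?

Violated

¬crit2 → ◇(crit2 ∨ try1) must hold at every position from 0 onward. It fails at position 6, so □(¬crit2 → ◇(crit2 ∨ try1)) is false.
Positions where ¬crit2 holds: 0, 1, 3, 4, 5, 6.
Check ◇(crit2 ∨ try1) at each: 0→ok, 1→ok, 3→ok, 4→ok, 5→ok, 6→fails.
¬□crit1 must hold at every position from 0 onward. It fails at position 5, so □¬□crit1 is false.
At position 0: □(¬crit2 → ◇(crit2 ∨ try1)) is false; □¬□crit1 is false; so □(¬crit2 → ◇(crit2 ∨ try1)) ∧ □¬□crit1 is false.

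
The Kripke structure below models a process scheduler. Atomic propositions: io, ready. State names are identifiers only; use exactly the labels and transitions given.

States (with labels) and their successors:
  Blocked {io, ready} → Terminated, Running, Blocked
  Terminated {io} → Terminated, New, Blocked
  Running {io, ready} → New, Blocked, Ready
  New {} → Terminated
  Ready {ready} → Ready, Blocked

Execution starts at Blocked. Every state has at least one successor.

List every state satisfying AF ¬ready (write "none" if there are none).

States satisfying ¬ready: {Terminated, New}.
States satisfying AF ¬ready: {Terminated, New}.

{Terminated, New}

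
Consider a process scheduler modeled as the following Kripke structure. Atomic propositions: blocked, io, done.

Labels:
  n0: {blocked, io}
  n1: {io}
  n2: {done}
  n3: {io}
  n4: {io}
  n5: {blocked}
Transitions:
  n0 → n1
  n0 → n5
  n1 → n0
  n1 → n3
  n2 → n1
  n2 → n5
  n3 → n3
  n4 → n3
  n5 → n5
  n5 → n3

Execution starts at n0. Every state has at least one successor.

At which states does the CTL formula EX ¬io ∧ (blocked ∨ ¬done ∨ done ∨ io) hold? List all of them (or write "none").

States satisfying ¬io: {n2, n5}.
States satisfying EX ¬io: {n0, n2, n5}.
States satisfying ¬done: {n0, n1, n3, n4, n5}.
States satisfying blocked ∨ ¬done: {n0, n1, n3, n4, n5}.
States satisfying done ∨ io: {n0, n1, n2, n3, n4}.
States satisfying blocked ∨ ¬done ∨ done ∨ io: {n0, n1, n2, n3, n4, n5}.
States satisfying EX ¬io ∧ (blocked ∨ ¬done ∨ done ∨ io): {n0, n2, n5}.

{n0, n2, n5}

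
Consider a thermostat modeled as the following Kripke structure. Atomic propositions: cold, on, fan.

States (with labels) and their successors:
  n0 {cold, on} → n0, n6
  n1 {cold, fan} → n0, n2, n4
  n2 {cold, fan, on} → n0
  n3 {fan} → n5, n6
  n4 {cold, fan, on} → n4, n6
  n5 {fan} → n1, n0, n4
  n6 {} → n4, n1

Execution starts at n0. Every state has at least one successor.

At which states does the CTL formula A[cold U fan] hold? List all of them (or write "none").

States satisfying cold: {n0, n1, n2, n4}.
States satisfying fan: {n1, n2, n3, n4, n5}.
States satisfying A[cold U fan]: {n1, n2, n3, n4, n5}.

{n1, n2, n3, n4, n5}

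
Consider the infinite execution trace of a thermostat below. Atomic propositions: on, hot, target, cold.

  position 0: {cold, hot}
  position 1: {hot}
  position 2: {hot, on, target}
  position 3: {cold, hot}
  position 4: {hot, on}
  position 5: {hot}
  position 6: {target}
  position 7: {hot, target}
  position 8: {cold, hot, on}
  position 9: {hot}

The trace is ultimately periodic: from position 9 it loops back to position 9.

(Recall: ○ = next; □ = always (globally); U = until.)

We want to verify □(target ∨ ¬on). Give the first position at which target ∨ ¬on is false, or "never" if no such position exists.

4

Check target ∨ ¬on at each position in order: 0 ✓, 1 ✓, 2 ✓, 3 ✓.
At position 4 the labels are {hot, on}, so target ∨ ¬on is false there. This is the first violation.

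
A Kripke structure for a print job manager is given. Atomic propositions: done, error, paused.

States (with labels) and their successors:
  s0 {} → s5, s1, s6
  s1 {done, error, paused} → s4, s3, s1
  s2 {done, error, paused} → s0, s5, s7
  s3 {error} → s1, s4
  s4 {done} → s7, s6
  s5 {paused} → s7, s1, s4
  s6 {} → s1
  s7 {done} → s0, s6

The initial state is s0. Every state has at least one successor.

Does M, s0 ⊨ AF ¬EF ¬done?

States satisfying ¬EF ¬done: ∅.
States satisfying AF ¬EF ¬done: ∅.
There is a path from s0 along which ¬EF ¬done never holds.
s0 ∉ Sat(AF ¬EF ¬done).

No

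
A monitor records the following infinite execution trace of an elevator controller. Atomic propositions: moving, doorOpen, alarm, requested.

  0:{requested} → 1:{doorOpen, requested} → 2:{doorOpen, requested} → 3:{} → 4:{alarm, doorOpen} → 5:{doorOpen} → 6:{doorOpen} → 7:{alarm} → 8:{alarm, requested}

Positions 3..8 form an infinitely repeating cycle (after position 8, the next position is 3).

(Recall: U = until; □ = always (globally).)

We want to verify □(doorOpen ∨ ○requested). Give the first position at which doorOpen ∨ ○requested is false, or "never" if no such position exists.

Check doorOpen ∨ ○requested at each position in order: 0 ✓, 1 ✓, 2 ✓.
At position 3 the labels are {} and the next position 4 has {alarm, doorOpen}, so doorOpen ∨ ○requested is false there. This is the first violation.

3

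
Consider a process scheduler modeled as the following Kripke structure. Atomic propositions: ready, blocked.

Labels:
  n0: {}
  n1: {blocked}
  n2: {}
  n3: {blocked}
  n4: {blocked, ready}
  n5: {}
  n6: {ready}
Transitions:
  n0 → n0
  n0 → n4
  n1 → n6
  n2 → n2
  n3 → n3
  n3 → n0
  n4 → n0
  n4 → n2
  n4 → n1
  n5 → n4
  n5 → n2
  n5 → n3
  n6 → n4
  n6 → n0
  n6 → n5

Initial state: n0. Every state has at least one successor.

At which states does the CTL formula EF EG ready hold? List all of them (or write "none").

none

States satisfying EG ready: ∅.
States satisfying EF EG ready: ∅.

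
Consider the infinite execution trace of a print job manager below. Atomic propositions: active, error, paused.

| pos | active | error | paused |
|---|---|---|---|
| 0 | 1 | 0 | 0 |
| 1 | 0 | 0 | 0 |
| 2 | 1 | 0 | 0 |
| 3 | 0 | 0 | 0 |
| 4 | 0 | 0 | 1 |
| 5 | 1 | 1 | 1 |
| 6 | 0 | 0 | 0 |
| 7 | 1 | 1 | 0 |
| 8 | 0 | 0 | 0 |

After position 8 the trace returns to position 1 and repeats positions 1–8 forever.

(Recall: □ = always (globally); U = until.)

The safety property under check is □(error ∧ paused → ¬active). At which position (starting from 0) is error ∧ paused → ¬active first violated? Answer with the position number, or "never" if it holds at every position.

Check error ∧ paused → ¬active at each position in order: 0 ✓, 1 ✓, 2 ✓, 3 ✓, 4 ✓.
At position 5 the labels are {active, error, paused}, so error ∧ paused → ¬active is false there. This is the first violation.

5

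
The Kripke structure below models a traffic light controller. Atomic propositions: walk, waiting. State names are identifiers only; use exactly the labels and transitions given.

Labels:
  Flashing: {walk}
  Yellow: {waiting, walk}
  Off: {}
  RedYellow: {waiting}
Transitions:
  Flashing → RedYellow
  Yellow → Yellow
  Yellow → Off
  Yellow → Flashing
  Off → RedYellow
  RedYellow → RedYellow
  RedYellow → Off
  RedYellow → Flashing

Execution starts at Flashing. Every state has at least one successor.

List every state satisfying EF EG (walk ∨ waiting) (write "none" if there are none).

{Flashing, Yellow, Off, RedYellow}

States satisfying EG (walk ∨ waiting): {Flashing, Yellow, RedYellow}.
States satisfying EF EG (walk ∨ waiting): {Flashing, Yellow, Off, RedYellow}.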